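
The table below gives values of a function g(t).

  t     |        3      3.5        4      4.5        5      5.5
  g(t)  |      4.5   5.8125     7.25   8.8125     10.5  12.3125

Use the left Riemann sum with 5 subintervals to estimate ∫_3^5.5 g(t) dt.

18.4375

Δt = 0.5.
Sum = 0.5·[4.5 + 5.8125 + 7.25 + 8.8125 + 10.5] = 18.4375.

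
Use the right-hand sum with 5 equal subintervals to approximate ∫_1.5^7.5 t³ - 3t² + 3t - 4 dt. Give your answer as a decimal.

608.07

Δt = (7.5 − 1.5)/5 = 1.2.
Right endpoints: 2.7, 3.9, 5.1, 6.3, 7.5.
f(2.7) = 1.913, f(3.9) = 21.389, f(5.1) = 65.921, f(6.3) = 145.877, f(7.5) = 271.625.
Sum = Δt · [f(2.7) + f(3.9) + f(5.1) + f(6.3) + f(7.5)].
Sum = 608.07.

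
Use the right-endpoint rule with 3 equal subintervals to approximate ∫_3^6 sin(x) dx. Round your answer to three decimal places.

Δx = (6 − 3)/3 = 1.
Right endpoints: 4, 5, 6.
f(4) ≈ -0.757, f(5) ≈ -0.959, f(6) ≈ -0.279.
Sum = Δx · [f(4) + f(5) + f(6)].
Sum ≈ -1.995.

-1.995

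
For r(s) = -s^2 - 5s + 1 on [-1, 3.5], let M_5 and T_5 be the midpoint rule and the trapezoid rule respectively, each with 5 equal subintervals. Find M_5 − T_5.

M_5 = -37.94625.
T_5 = -38.8575.
M_5 − T_5 = 0.91125.

0.91125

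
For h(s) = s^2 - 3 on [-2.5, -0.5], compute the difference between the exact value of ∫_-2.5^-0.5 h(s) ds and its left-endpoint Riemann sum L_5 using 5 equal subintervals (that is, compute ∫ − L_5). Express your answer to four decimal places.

-1.2533

Exact integral: ∫_-2.5^-0.5 h(s) ds ≈ -0.833333.
L_5 = 0.42.
Error ≈ -0.833333 − 0.42 ≈ -1.2533.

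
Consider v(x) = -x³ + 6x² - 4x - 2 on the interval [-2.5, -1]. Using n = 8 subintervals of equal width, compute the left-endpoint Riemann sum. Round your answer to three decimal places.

51.251

Δx = (-1 − (-2.5))/8 = 0.1875.
Left endpoints: -2.5, -2.3125, -2.125, -1.9375, -1.75, -1.5625, -1.375, -1.1875.
v(-2.5) = 61.125, v(-2.3125) = 211773/4096, v(-2.125) = 22113/512, v(-1.9375) = 145599/4096, v(-1.75) = 28.734375, v(-1.5625) = 93033/4096, v(-1.375) = 8931/512, v(-1.1875) = 52779/4096.
Sum = Δx · [v(-2.5) + v(-2.3125) + v(-2.125) + ...].
Sum ≈ 51.251.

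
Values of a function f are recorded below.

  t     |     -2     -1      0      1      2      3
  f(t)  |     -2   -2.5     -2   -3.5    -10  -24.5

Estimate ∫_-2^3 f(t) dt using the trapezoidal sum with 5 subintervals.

Δt = 1.
T_5 = (1/2)·[(-2) + 2·(-2.5) + 2·(-2) + 2·(-3.5) + 2·(-10) + (-24.5)] = -31.25.

-31.25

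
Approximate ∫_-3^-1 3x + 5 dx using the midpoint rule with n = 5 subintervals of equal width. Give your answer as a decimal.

-2

Δx = (-1 − (-3))/5 = 0.4.
Midpoints: -2.8, -2.4, -2, -1.6, -1.2.
f(-2.8) = -3.4, f(-2.4) = -2.2, f(-2) = -1, f(-1.6) = 0.2, f(-1.2) = 1.4.
Sum = Δx · [f(-2.8) + f(-2.4) + f(-2) + f(-1.6) + f(-1.2)].
Sum = -2.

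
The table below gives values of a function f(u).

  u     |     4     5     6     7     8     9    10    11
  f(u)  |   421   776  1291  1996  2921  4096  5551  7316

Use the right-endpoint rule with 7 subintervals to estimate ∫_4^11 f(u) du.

Δu = 1.
Sum = 1·[776 + 1291 + 1996 + 2921 + 4096 + 5551 + 7316] = 23947.

23947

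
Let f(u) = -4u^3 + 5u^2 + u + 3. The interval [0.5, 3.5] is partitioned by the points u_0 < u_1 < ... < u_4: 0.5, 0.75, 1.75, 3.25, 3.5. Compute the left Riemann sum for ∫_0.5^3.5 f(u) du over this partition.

Subinterval widths: 0.25, 1, 1.5, 0.25.
Left endpoints: 0.5, 0.75, 1.75, 3.25.
f(0.5) = 4.25, f(0.75) = 4.875, f(1.75) = -1.375, f(3.25) = -78.25.
Sum = Σ Δu_i · f(u_i).
Sum = -15.6875.

-15.6875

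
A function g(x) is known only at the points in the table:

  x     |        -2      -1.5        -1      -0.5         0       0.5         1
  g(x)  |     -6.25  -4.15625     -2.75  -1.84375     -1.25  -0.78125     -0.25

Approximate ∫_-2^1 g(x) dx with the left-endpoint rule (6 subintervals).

-8.515625

Δx = 0.5.
Sum = 0.5·[(-6.25) + (-4.15625) + (-2.75) + (-1.84375) + (-1.25) + (-0.78125)] = -8.515625.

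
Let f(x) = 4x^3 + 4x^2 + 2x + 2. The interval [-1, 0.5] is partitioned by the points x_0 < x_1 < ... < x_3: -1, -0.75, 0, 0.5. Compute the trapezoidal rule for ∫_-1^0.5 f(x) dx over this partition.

Subinterval widths: 0.25, 0.75, 0.5.
f(-1) = 0, f(-0.75) = 1.0625, f(0) = 2, f(0.5) = 4.5.
On each subinterval the trapezoid contributes (Δx_i/2)·[f(x_{i-1}) + f(x_i)].
Sum = 2.90625.

2.90625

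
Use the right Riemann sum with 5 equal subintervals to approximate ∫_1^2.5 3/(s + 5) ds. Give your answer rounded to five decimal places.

0.65466

Δs = (2.5 − 1)/5 = 0.3.
Right endpoints: 1.3, 1.6, 1.9, 2.2, 2.5.
f(1.3) = 10/21, f(1.6) = 5/11, f(1.9) = 10/23, f(2.2) = 5/12, f(2.5) = 0.4.
Sum = Δs · [f(1.3) + f(1.6) + f(1.9) + f(2.2) + f(2.5)].
Sum ≈ 0.65466.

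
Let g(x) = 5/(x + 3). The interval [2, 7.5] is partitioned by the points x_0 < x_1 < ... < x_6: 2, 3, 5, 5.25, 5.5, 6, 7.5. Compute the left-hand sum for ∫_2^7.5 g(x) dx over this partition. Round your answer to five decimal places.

4.10188

Subinterval widths: 1, 2, 0.25, 0.25, 0.5, 1.5.
Left endpoints: 2, 3, 5, 5.25, 5.5, 6.
g(2) = 1, g(3) = 5/6, g(5) = 0.625, g(5.25) = 20/33, g(5.5) = 10/17, g(6) = 5/9.
Sum = Σ Δx_i · g(x_i).
Sum ≈ 4.10188.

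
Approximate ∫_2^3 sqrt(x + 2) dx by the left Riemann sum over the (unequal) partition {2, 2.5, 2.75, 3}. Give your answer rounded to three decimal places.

2.075

Subinterval widths: 0.5, 0.25, 0.25.
Left endpoints: 2, 2.5, 2.75.
f(2) ≈ 2.000, f(2.5) ≈ 2.121, f(2.75) ≈ 2.179.
Sum = Σ Δx_i · f(x_i).
Sum ≈ 2.075.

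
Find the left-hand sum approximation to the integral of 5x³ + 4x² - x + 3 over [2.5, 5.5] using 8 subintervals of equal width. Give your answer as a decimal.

Δx = (5.5 − 2.5)/8 = 0.375.
Left endpoints: 2.5, 2.875, 3.25, 3.625, 4, 4.375, 4.75, 5.125.
f(2.5) = 103.625, f(2.875) = 77827/512, f(3.25) = 213.640625, f(3.625) = 148537/512, f(4) = 383, f(4.375) = 252871/512, f(4.75) = 624.359375, f(5.125) = 397309/512.
Sum = Δx · [f(2.5) + f(2.875) + f(3.25) + ...].
Sum = 1138.734375.

1138.734375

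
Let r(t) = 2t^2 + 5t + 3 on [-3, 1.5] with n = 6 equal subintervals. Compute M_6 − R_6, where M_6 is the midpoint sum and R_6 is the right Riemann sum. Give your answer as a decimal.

-4.640625

M_6 = 16.453125.
R_6 = 21.09375.
M_6 − R_6 = -4.640625.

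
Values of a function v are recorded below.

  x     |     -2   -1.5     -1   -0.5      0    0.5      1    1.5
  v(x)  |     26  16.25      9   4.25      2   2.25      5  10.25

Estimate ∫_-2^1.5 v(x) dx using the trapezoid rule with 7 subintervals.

28.4375

Δx = 0.5.
T_7 = (0.5/2)·[26 + 2·16.25 + 2·9 + 2·4.25 + 2·2 + 2·2.25 + 2·5 + 10.25] = 28.4375.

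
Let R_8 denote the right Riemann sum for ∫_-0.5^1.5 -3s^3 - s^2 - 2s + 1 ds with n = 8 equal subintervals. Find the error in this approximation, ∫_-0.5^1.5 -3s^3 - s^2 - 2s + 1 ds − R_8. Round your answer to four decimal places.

2.1771

Exact integral: ∫_-0.5^1.5 f(s) ds ≈ -4.916667.
R_8 = -7.09375.
Error ≈ -4.916667 − (-7.09375) ≈ 2.1771.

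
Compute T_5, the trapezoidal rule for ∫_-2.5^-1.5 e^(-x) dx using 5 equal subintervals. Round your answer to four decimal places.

7.7265

Δx = (-1.5 − (-2.5))/5 = 0.2.
f(-2.5) ≈ 12.1825, f(-2.3) ≈ 9.9742, f(-2.1) ≈ 8.1662, f(-1.9) ≈ 6.6859, f(-1.7) ≈ 5.4739, f(-1.5) ≈ 4.4817.
T_5 = (Δx/2)·[f(x_0) + 2f(x_1) + ... + 2f(x_{4}) + f(x_5)].
Sum ≈ 7.7265.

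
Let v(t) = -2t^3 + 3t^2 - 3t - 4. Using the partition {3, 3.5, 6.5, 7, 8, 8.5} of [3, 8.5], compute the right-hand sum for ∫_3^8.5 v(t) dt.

Subinterval widths: 0.5, 3, 0.5, 1, 0.5.
Right endpoints: 3.5, 6.5, 7, 8, 8.5.
v(3.5) = -63.5, v(6.5) = -446, v(7) = -564, v(8) = -860, v(8.5) = -1041.
Sum = Σ Δt_i · v(t_i).
Sum = -3032.25.

-3032.25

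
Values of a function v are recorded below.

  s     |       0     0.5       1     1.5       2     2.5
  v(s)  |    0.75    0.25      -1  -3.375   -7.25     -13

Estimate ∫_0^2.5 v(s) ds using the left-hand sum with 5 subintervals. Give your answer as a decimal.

Δs = 0.5.
Sum = 0.5·[0.75 + 0.25 + (-1) + (-3.375) + (-7.25)] = -5.3125.

-5.3125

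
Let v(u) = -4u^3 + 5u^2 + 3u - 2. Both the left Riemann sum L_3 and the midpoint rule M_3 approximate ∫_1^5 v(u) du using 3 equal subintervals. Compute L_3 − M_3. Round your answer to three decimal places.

187.556

L_3 ≈ -183.40741.
M_3 ≈ -370.96296.
L_3 − M_3 ≈ 187.556.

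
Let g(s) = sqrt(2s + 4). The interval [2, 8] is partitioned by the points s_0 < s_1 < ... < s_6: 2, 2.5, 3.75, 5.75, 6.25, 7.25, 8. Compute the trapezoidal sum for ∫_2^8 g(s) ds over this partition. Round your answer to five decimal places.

Subinterval widths: 0.5, 1.25, 2, 0.5, 1, 0.75.
g(2) ≈ 2.82843, g(2.5) ≈ 3.00000, g(3.75) ≈ 3.39116, g(5.75) ≈ 3.93700, g(6.25) ≈ 4.06202, g(7.25) ≈ 4.30116, g(8) ≈ 4.47214.
On each subinterval the trapezoid contributes (Δs_i/2)·[g(s_{i-1}) + g(s_i)].
Sum ≈ 22.25109.

22.25109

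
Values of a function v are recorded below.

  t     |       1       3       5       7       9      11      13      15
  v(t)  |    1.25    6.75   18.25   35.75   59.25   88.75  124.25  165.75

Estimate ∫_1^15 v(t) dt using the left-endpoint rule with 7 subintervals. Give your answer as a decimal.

Δt = 2.
Sum = 2·[1.25 + 6.75 + 18.25 + 35.75 + 59.25 + 88.75 + 124.25] = 668.5.

668.5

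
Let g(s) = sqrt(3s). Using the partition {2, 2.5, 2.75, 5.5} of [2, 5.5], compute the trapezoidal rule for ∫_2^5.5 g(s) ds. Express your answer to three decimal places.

Subinterval widths: 0.5, 0.25, 2.75.
g(2) ≈ 2.449, g(2.5) ≈ 2.739, g(2.75) ≈ 2.872, g(5.5) ≈ 4.062.
On each subinterval the trapezoid contributes (Δs_i/2)·[g(s_{i-1}) + g(s_i)].
Sum ≈ 11.533.

11.533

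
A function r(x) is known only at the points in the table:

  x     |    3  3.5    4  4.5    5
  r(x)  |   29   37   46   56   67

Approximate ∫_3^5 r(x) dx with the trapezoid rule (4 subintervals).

Δx = 0.5.
T_4 = (0.5/2)·[29 + 2·37 + 2·46 + 2·56 + 67] = 93.5.

93.5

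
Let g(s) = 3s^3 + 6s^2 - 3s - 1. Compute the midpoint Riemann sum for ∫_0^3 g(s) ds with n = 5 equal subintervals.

96.495

Δs = (3 − 0)/5 = 0.6.
Midpoints: 0.3, 0.9, 1.5, 2.1, 2.7.
g(0.3) = -1.279, g(0.9) = 3.347, g(1.5) = 18.125, g(2.1) = 46.943, g(2.7) = 93.689.
Sum = Δs · [g(0.3) + g(0.9) + g(1.5) + g(2.1) + g(2.7)].
Sum = 96.495.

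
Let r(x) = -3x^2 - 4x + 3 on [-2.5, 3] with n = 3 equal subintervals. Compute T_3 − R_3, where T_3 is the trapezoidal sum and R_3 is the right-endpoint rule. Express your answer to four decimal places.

27.7292

T_3 ≈ -40.868056.
R_3 ≈ -68.597222.
T_3 − R_3 ≈ 27.7292.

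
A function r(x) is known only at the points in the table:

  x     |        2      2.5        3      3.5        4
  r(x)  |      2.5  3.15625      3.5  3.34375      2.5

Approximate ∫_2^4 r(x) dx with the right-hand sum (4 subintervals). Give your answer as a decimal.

Δx = 0.5.
Sum = 0.5·[3.15625 + 3.5 + 3.34375 + 2.5] = 6.25.

6.25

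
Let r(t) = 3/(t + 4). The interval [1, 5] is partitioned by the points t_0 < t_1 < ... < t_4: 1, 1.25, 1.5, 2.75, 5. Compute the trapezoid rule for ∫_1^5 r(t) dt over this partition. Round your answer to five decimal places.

1.77973

Subinterval widths: 0.25, 0.25, 1.25, 2.25.
r(1) = 0.6, r(1.25) = 4/7, r(1.5) = 6/11, r(2.75) = 4/9, r(5) = 1/3.
On each subinterval the trapezoid contributes (Δt_i/2)·[r(t_{i-1}) + r(t_i)].
Sum ≈ 1.77973.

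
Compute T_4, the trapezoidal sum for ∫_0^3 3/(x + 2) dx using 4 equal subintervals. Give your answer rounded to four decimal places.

2.7780

Δx = (3 − 0)/4 = 0.75.
f(0) = 1.5, f(0.75) = 12/11, f(1.5) = 6/7, f(2.25) = 12/17, f(3) = 0.6.
T_4 = (Δx/2)·[f(x_0) + 2f(x_1) + 2f(x_2) + 2f(x_3) + f(x_4)].
Sum ≈ 2.7780.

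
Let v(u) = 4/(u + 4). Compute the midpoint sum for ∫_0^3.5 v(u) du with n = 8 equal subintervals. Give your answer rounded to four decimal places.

2.5130

Δu = (3.5 − 0)/8 = 0.4375.
Midpoints: 0.21875, 0.65625, 1.09375, 1.53125, 1.96875, 2.40625, 2.84375, 3.28125.
v(0.21875) = 128/135, v(0.65625) = 128/149, v(1.09375) = 128/163, v(1.53125) = 128/177, v(1.96875) = 128/191, v(2.40625) = 128/205, v(2.84375) = 128/219, v(3.28125) = 128/233.
Sum = Δu · [v(0.21875) + v(0.65625) + v(1.09375) + ...].
Sum ≈ 2.5130.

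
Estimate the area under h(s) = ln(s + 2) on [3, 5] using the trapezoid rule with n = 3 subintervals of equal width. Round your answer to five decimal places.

Δs = (5 − 3)/3 = 2/3.
h(3) ≈ 1.60944, h(11/3) ≈ 1.73460, h(13/3) ≈ 1.84583, h(5) ≈ 1.94591.
T_3 = (Δs/2)·[h(s_0) + 2h(s_1) + 2h(s_2) + h(s_3)].
Sum ≈ 3.57207.

3.57207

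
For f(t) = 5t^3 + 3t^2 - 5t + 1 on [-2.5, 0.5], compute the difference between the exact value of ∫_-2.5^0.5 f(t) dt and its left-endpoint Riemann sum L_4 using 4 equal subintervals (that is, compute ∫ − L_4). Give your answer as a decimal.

20.53125

Exact integral: ∫_-2.5^0.5 f(t) dt = -15.
L_4 = -35.53125.
Error = -15 − (-35.53125) = 20.53125.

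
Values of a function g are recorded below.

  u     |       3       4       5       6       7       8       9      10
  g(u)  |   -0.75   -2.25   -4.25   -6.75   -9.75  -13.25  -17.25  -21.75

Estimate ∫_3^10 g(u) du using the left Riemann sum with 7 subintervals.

Δu = 1.
Sum = 1·[(-0.75) + (-2.25) + (-4.25) + (-6.75) + (-9.75) + (-13.25) + (-17.25)] = -54.25.

-54.25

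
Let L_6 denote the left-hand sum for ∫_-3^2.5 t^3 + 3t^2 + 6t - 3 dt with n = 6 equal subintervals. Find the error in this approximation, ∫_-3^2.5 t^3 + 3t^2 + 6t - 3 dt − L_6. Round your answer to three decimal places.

29.147

Exact integral: ∫_-3^2.5 f(t) dt = 7.390625.
L_6 ≈ -21.75651.
Error ≈ 7.390625 − (-21.75651) ≈ 29.147.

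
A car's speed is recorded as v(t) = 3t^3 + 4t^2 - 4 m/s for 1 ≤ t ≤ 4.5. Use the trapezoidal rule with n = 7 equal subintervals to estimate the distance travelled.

417.15625

Δt = (4.5 − 1)/7 = 0.5.
v(1) = 3, v(1.5) = 15.125, v(2) = 36, v(2.5) = 67.875, v(3) = 113, v(3.5) = 173.625, v(4) = 252, v(4.5) = 350.375.
T_7 = (Δt/2)·[v(t_0) + 2v(t_1) + ... + 2v(t_{6}) + v(t_7)].
Sum = 417.15625.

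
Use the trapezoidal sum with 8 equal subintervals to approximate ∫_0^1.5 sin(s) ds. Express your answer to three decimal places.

0.927

Δs = (1.5 − 0)/8 = 0.1875.
f(0) ≈ 0.000, f(0.1875) ≈ 0.186, f(0.375) ≈ 0.366, f(0.5625) ≈ 0.533, f(0.75) ≈ 0.682, f(0.9375) ≈ 0.806, f(1.125) ≈ 0.902, f(1.3125) ≈ 0.967, f(1.5) ≈ 0.997.
T_8 = (Δs/2)·[f(s_0) + 2f(s_1) + ... + 2f(s_{7}) + f(s_8)].
Sum ≈ 0.927.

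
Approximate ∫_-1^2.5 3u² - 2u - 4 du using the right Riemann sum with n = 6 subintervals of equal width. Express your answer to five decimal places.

Δu = (2.5 − (-1))/6 = 7/12.
Right endpoints: -5/12, 1/6, 0.75, 4/3, 23/12, 2.5.
f(-5/12) = -127/48, f(1/6) = -4.25, f(0.75) = -3.8125, f(4/3) = -4/3, f(23/12) = 3.1875, f(2.5) = 9.75.
Sum = Δu · [f(-5/12) + f(1/6) + f(0.75) + ...].
Sum ≈ 0.52257.

0.52257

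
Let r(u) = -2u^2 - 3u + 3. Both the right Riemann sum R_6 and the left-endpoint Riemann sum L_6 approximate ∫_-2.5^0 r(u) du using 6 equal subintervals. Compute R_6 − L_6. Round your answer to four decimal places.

2.0833

R_6 ≈ 7.355324.
L_6 ≈ 5.271991.
R_6 − L_6 ≈ 2.0833.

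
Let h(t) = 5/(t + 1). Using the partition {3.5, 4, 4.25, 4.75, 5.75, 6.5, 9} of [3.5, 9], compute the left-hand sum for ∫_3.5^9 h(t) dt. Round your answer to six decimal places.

Subinterval widths: 0.5, 0.25, 0.5, 1, 0.75, 2.5.
Left endpoints: 3.5, 4, 4.25, 4.75, 5.75, 6.5.
h(3.5) = 10/9, h(4) = 1, h(4.25) = 20/21, h(4.75) = 20/23, h(5.75) = 20/27, h(6.5) = 2/3.
Sum = Σ Δt_i · h(t_i).
Sum ≈ 4.373533.

4.373533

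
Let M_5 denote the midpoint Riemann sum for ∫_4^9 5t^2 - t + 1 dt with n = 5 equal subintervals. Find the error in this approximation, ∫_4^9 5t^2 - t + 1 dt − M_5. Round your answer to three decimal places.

2.083

Exact integral: ∫_4^9 f(t) dt ≈ 1080.83333.
M_5 = 1078.75.
Error ≈ 1080.83333 − 1078.75 ≈ 2.083.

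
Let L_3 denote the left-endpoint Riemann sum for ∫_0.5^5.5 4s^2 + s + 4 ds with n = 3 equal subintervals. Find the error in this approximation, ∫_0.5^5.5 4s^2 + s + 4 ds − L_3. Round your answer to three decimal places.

94.907

Exact integral: ∫_0.5^5.5 f(s) ds ≈ 256.66667.
L_3 ≈ 161.75926.
Error ≈ 256.66667 − 161.75926 ≈ 94.907.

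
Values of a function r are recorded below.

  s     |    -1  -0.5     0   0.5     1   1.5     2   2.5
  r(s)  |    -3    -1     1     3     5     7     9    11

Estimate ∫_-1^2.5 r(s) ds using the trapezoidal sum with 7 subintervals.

Δs = 0.5.
T_7 = (0.5/2)·[(-3) + 2·(-1) + 2·1 + 2·3 + 2·5 + 2·7 + 2·9 + 11] = 14.

14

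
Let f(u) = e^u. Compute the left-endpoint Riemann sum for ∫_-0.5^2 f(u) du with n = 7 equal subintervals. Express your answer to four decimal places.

Δu = (2 − (-0.5))/7 = 5/14.
Left endpoints: -0.5, -1/7, 3/14, 4/7, 13/14, 9/7, 23/14.
f(-0.5) ≈ 0.6065, f(-1/7) ≈ 0.8669, f(3/14) ≈ 1.2390, f(4/7) ≈ 1.7708, f(13/14) ≈ 2.5309, f(9/7) ≈ 3.6173, f(23/14) ≈ 5.1699.
Sum = Δu · [f(-0.5) + f(-1/7) + f(3/14) + ...].
Sum ≈ 5.6433.

5.6433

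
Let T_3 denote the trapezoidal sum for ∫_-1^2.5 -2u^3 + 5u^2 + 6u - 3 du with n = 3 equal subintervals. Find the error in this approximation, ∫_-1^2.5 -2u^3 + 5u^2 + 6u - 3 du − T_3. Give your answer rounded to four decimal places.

-0.3970

Exact integral: ∫_-1^2.5 f(u) du ≈ 13.927083.
T_3 ≈ 14.324074.
Error ≈ 13.927083 − 14.324074 ≈ -0.3970.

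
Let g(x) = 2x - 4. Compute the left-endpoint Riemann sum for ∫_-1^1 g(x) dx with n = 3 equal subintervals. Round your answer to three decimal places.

Δx = (1 − (-1))/3 = 2/3.
Left endpoints: -1, -1/3, 1/3.
g(-1) = -6, g(-1/3) = -14/3, g(1/3) = -10/3.
Sum = Δx · [g(-1) + g(-1/3) + g(1/3)].
Sum ≈ -9.333.

-9.333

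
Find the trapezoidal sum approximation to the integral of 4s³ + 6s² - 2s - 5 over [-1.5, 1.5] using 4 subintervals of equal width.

Δs = (1.5 − (-1.5))/4 = 0.75.
f(-1.5) = -2, f(-0.75) = -1.8125, f(0) = -5, f(0.75) = -1.4375, f(1.5) = 19.
T_4 = (Δs/2)·[f(s_0) + 2f(s_1) + 2f(s_2) + 2f(s_3) + f(s_4)].
Sum = 0.1875.

0.1875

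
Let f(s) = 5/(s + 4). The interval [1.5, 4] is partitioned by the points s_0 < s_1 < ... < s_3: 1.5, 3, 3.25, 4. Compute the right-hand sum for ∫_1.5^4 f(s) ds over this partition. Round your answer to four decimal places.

1.7126

Subinterval widths: 1.5, 0.25, 0.75.
Right endpoints: 3, 3.25, 4.
f(3) = 5/7, f(3.25) = 20/29, f(4) = 0.625.
Sum = Σ Δs_i · f(s_i).
Sum ≈ 1.7126.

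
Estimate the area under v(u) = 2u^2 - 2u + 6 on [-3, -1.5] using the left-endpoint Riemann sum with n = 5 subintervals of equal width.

Δu = (-1.5 − (-3))/5 = 0.3.
Left endpoints: -3, -2.7, -2.4, -2.1, -1.8.
v(-3) = 30, v(-2.7) = 25.98, v(-2.4) = 22.32, v(-2.1) = 19.02, v(-1.8) = 16.08.
Sum = Δu · [v(-3) + v(-2.7) + v(-2.4) + v(-2.1) + v(-1.8)].
Sum = 34.02.

34.02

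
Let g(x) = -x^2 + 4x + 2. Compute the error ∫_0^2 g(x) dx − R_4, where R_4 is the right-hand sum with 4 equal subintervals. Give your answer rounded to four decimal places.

Exact integral: ∫_0^2 g(x) dx ≈ 9.333333.
R_4 = 10.25.
Error ≈ 9.333333 − 10.25 ≈ -0.9167.

-0.9167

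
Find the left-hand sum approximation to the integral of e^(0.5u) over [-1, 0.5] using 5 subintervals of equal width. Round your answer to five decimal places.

1.25590

Δu = (0.5 − (-1))/5 = 0.3.
Left endpoints: -1, -0.7, -0.4, -0.1, 0.2.
f(-1) ≈ 0.60653, f(-0.7) ≈ 0.70469, f(-0.4) ≈ 0.81873, f(-0.1) ≈ 0.95123, f(0.2) ≈ 1.10517.
Sum = Δu · [f(-1) + f(-0.7) + f(-0.4) + f(-0.1) + f(0.2)].
Sum ≈ 1.25590.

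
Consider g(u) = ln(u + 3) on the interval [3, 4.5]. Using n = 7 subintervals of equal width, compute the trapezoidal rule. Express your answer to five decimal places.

2.86109

Δu = (4.5 − 3)/7 = 3/14.
g(3) ≈ 1.79176, g(45/14) ≈ 1.82685, g(24/7) ≈ 1.86075, g(51/14) ≈ 1.89354, g(27/7) ≈ 1.92529, g(57/14) ≈ 1.95606, g(30/7) ≈ 1.98592, g(4.5) ≈ 2.01490.
T_7 = (Δu/2)·[g(u_0) + 2g(u_1) + ... + 2g(u_{6}) + g(u_7)].
Sum ≈ 2.86109.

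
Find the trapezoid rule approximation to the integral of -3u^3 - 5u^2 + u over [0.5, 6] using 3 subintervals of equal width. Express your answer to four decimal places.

-1419.3947

Δu = (6 − 0.5)/3 = 11/6.
f(0.5) = -1.125, f(7/3) = -63, f(25/6) = -21575/72, f(6) = -822.
T_3 = (Δu/2)·[f(u_0) + 2f(u_1) + 2f(u_2) + f(u_3)].
Sum ≈ -1419.3947.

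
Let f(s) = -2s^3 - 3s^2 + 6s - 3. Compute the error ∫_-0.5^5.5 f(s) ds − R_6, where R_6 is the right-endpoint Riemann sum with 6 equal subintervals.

211.5

Exact integral: ∫_-0.5^5.5 f(s) ds = -552.
R_6 = -763.5.
Error = -552 − (-763.5) = 211.5.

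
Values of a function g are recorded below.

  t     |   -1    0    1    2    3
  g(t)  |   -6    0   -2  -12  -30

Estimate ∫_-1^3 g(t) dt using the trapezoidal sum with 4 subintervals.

-32

Δt = 1.
T_4 = (1/2)·[(-6) + 2·0 + 2·(-2) + 2·(-12) + (-30)] = -32.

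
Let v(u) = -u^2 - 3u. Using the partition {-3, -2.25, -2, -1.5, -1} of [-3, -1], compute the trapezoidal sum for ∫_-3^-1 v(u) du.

Subinterval widths: 0.75, 0.25, 0.5, 0.5.
v(-3) = 0, v(-2.25) = 1.6875, v(-2) = 2, v(-1.5) = 2.25, v(-1) = 2.
On each subinterval the trapezoid contributes (Δu_i/2)·[v(u_{i-1}) + v(u_i)].
Sum = 3.21875.

3.21875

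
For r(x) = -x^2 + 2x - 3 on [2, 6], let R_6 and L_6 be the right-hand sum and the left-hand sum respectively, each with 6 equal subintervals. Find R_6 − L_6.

R_6 ≈ -57.62962963.
L_6 ≈ -41.62962963.
R_6 − L_6 = -16.

-16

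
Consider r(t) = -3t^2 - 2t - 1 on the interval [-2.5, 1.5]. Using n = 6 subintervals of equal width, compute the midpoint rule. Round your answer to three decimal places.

-18.556

Δt = (1.5 − (-2.5))/6 = 2/3.
Midpoints: -13/6, -1.5, -5/6, -1/6, 0.5, 7/6.
r(-13/6) = -10.75, r(-1.5) = -4.75, r(-5/6) = -17/12, r(-1/6) = -0.75, r(0.5) = -2.75, r(7/6) = -89/12.
Sum = Δt · [r(-13/6) + r(-1.5) + r(-5/6) + ...].
Sum ≈ -18.556.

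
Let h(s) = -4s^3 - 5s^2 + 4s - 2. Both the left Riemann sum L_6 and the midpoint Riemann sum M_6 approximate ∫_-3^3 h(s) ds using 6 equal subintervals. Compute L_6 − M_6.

88.5

L_6 = -11.
M_6 = -99.5.
L_6 − M_6 = 88.5.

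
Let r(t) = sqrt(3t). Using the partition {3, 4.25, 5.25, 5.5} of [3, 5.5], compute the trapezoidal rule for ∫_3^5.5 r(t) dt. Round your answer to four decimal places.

8.8802

Subinterval widths: 1.25, 1, 0.25.
r(3) ≈ 3.0000, r(4.25) ≈ 3.5707, r(5.25) ≈ 3.9686, r(5.5) ≈ 4.0620.
On each subinterval the trapezoid contributes (Δt_i/2)·[r(t_{i-1}) + r(t_i)].
Sum ≈ 8.8802.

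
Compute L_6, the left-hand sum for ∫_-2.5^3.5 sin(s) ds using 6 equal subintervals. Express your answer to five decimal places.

Δs = (3.5 − (-2.5))/6 = 1.
Left endpoints: -2.5, -1.5, -0.5, 0.5, 1.5, 2.5.
f(-2.5) ≈ -0.59847, f(-1.5) ≈ -0.99749, f(-0.5) ≈ -0.47943, f(0.5) ≈ 0.47943, f(1.5) ≈ 0.99749, f(2.5) ≈ 0.59847.
Sum = Δs · [f(-2.5) + f(-1.5) + f(-0.5) + ...].
Sum ≈ 0.00000.

0.00000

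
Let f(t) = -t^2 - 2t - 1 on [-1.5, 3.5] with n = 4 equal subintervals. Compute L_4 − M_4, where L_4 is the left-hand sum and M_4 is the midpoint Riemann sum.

L_4 = -19.21875.
M_4 = -29.765625.
L_4 − M_4 = 10.546875.

10.546875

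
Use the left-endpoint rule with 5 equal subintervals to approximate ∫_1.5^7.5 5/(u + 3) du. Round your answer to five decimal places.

4.64143

Δu = (7.5 − 1.5)/5 = 1.2.
Left endpoints: 1.5, 2.7, 3.9, 5.1, 6.3.
f(1.5) = 10/9, f(2.7) = 50/57, f(3.9) = 50/69, f(5.1) = 50/81, f(6.3) = 50/93.
Sum = Δu · [f(1.5) + f(2.7) + f(3.9) + f(5.1) + f(6.3)].
Sum ≈ 4.64143.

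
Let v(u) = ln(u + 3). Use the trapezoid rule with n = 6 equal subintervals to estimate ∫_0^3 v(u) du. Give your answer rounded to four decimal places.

4.4513

Δu = (3 − 0)/6 = 0.5.
v(0) ≈ 1.0986, v(0.5) ≈ 1.2528, v(1) ≈ 1.3863, v(1.5) ≈ 1.5041, v(2) ≈ 1.6094, v(2.5) ≈ 1.7047, v(3) ≈ 1.7918.
T_6 = (Δu/2)·[v(u_0) + 2v(u_1) + ... + 2v(u_{5}) + v(u_6)].
Sum ≈ 4.4513.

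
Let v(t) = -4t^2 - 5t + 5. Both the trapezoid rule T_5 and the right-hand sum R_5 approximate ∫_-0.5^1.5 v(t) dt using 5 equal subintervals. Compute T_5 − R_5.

3.6

T_5 = 0.12.
R_5 = -3.48.
T_5 − R_5 = 3.6.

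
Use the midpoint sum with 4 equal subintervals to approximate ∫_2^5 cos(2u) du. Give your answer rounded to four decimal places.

Δu = (5 − 2)/4 = 0.75.
Midpoints: 2.375, 3.125, 3.875, 4.625.
f(2.375) ≈ 0.0376, f(3.125) ≈ 0.9994, f(3.875) ≈ 0.1038, f(4.625) ≈ -0.9848.
Sum = Δu · [f(2.375) + f(3.125) + f(3.875) + f(4.625)].
Sum ≈ 0.1171.

0.1171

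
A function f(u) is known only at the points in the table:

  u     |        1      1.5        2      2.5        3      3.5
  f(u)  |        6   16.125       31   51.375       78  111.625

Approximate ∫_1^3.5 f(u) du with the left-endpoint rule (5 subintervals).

Δu = 0.5.
Sum = 0.5·[6 + 16.125 + 31 + 51.375 + 78] = 91.25.

91.25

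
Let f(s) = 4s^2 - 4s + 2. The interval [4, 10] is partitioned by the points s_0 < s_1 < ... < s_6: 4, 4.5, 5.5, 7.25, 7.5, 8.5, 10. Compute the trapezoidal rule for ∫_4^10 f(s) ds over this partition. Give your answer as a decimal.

Subinterval widths: 0.5, 1, 1.75, 0.25, 1, 1.5.
f(4) = 50, f(4.5) = 65, f(5.5) = 101, f(7.25) = 183.25, f(7.5) = 197, f(8.5) = 257, f(10) = 362.
On each subinterval the trapezoid contributes (Δs_i/2)·[f(s_{i-1}) + f(s_i)].
Sum = 1099.25.

1099.25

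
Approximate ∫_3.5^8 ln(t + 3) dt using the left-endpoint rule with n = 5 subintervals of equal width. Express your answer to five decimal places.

9.46915

Δt = (8 − 3.5)/5 = 0.9.
Left endpoints: 3.5, 4.4, 5.3, 6.2, 7.1.
f(3.5) ≈ 1.87180, f(4.4) ≈ 2.00148, f(5.3) ≈ 2.11626, f(6.2) ≈ 2.21920, f(7.1) ≈ 2.31254.
Sum = Δt · [f(3.5) + f(4.4) + f(5.3) + f(6.2) + f(7.1)].
Sum ≈ 9.46915.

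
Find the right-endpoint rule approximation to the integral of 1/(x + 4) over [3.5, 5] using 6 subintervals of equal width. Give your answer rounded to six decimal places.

0.179572

Δx = (5 − 3.5)/6 = 0.25.
Right endpoints: 3.75, 4, 4.25, 4.5, 4.75, 5.
f(3.75) = 4/31, f(4) = 0.125, f(4.25) = 4/33, f(4.5) = 2/17, f(4.75) = 4/35, f(5) = 1/9.
Sum = Δx · [f(3.75) + f(4) + f(4.25) + ...].
Sum ≈ 0.179572.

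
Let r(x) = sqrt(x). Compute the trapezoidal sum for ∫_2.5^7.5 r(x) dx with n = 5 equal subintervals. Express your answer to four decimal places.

11.0467

Δx = (7.5 − 2.5)/5 = 1.
r(2.5) ≈ 1.5811, r(3.5) ≈ 1.8708, r(4.5) ≈ 2.1213, r(5.5) ≈ 2.3452, r(6.5) ≈ 2.5495, r(7.5) ≈ 2.7386.
T_5 = (Δx/2)·[r(x_0) + 2r(x_1) + ... + 2r(x_{4}) + r(x_5)].
Sum ≈ 11.0467.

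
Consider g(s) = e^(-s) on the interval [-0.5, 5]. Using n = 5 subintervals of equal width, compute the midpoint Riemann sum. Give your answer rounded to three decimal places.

Δs = (5 − (-0.5))/5 = 1.1.
Midpoints: 0.05, 1.15, 2.25, 3.35, 4.45.
g(0.05) ≈ 0.951, g(1.15) ≈ 0.317, g(2.25) ≈ 0.105, g(3.35) ≈ 0.035, g(4.45) ≈ 0.012.
Sum = Δs · [g(0.05) + g(1.15) + g(2.25) + g(3.35) + g(4.45)].
Sum ≈ 1.562.

1.562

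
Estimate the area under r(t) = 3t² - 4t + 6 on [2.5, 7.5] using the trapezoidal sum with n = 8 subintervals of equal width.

Δt = (7.5 − 2.5)/8 = 0.625.
r(2.5) = 14.75, r(3.125) = 22.796875, r(3.75) = 33.1875, r(4.375) = 45.921875, r(5) = 61, r(5.625) = 78.421875, r(6.25) = 98.1875, r(6.875) = 120.296875, r(7.5) = 144.75.
T_8 = (Δt/2)·[r(t_0) + 2r(t_1) + ... + 2r(t_{7}) + r(t_8)].
Sum = 337.2265625.

337.2265625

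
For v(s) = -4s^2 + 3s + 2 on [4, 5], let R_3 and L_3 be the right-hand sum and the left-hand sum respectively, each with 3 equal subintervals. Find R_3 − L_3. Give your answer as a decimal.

R_3 ≈ -71.40741.
L_3 ≈ -60.40741.
R_3 − L_3 = -11.

-11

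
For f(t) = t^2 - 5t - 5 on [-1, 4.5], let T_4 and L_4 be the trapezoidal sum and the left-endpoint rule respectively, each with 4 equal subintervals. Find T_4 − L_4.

T_4 = -43.18359375.
L_4 = -37.51171875.
T_4 − L_4 = -5.671875.

-5.671875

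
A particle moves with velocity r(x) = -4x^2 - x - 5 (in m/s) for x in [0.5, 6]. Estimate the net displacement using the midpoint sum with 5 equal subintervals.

-330.99

Δx = (6 − 0.5)/5 = 1.1.
Midpoints: 1.05, 2.15, 3.25, 4.35, 5.45.
r(1.05) = -10.46, r(2.15) = -25.64, r(3.25) = -50.5, r(4.35) = -85.04, r(5.45) = -129.26.
Sum = Δx · [r(1.05) + r(2.15) + r(3.25) + r(4.35) + r(5.45)].
Sum = -330.99.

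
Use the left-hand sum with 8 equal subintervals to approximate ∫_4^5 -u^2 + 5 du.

Δu = (5 − 4)/8 = 0.125.
Left endpoints: 4, 4.125, 4.25, 4.375, 4.5, 4.625, 4.75, 4.875.
f(4) = -11, f(4.125) = -12.015625, f(4.25) = -13.0625, f(4.375) = -14.140625, f(4.5) = -15.25, f(4.625) = -16.390625, f(4.75) = -17.5625, f(4.875) = -18.765625.
Sum = Δu · [f(4) + f(4.125) + f(4.25) + ...].
Sum = -14.7734375.

-14.7734375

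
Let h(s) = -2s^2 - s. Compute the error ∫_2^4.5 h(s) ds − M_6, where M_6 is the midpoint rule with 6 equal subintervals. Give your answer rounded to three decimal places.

Exact integral: ∫_2^4.5 h(s) ds ≈ -63.54167.
M_6 ≈ -63.46933.
Error ≈ -63.54167 − (-63.46933) ≈ -0.072.

-0.072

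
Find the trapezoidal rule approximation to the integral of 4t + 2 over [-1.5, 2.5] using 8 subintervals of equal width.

Δt = (2.5 − (-1.5))/8 = 0.5.
f(-1.5) = -4, f(-1) = -2, f(-0.5) = 0, f(0) = 2, f(0.5) = 4, f(1) = 6, f(1.5) = 8, f(2) = 10, f(2.5) = 12.
T_8 = (Δt/2)·[f(t_0) + 2f(t_1) + ... + 2f(t_{7}) + f(t_8)].
Sum = 16.

16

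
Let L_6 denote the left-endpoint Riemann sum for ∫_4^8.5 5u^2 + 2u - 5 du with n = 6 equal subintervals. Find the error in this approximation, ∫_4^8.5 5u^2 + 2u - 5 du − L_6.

Exact integral: ∫_4^8.5 f(u) du = 950.625.
L_6 = 843.890625.
Error = 950.625 − 843.890625 = 106.734375.

106.734375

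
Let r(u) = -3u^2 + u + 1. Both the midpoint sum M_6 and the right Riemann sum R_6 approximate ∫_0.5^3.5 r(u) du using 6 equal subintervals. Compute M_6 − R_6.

8.8125

M_6 = -33.5625.
R_6 = -42.375.
M_6 − R_6 = 8.8125.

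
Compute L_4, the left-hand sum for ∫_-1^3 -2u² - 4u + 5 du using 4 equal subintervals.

Δu = (3 − (-1))/4 = 1.
Left endpoints: -1, 0, 1, 2.
f(-1) = 7, f(0) = 5, f(1) = -1, f(2) = -11.
Sum = Δu · [f(-1) + f(0) + f(1) + f(2)].
Sum = 0.

0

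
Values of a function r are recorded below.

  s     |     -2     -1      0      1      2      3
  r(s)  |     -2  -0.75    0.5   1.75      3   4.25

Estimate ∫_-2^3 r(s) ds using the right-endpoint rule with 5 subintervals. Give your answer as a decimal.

8.75

Δs = 1.
Sum = 1·[(-0.75) + 0.5 + 1.75 + 3 + 4.25] = 8.75.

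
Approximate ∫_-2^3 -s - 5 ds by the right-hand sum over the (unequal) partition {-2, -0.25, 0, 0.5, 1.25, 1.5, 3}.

-30.625

Subinterval widths: 1.75, 0.25, 0.5, 0.75, 0.25, 1.5.
Right endpoints: -0.25, 0, 0.5, 1.25, 1.5, 3.
f(-0.25) = -4.75, f(0) = -5, f(0.5) = -5.5, f(1.25) = -6.25, f(1.5) = -6.5, f(3) = -8.
Sum = Σ Δs_i · f(s_i).
Sum = -30.625.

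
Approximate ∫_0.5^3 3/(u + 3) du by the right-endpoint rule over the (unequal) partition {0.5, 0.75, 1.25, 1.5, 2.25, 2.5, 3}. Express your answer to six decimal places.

Subinterval widths: 0.25, 0.5, 0.25, 0.75, 0.25, 0.5.
Right endpoints: 0.75, 1.25, 1.5, 2.25, 2.5, 3.
f(0.75) = 0.8, f(1.25) = 12/17, f(1.5) = 2/3, f(2.25) = 4/7, f(2.5) = 6/11, f(3) = 0.5.
Sum = Σ Δu_i · f(u_i).
Sum ≈ 1.534543.

1.534543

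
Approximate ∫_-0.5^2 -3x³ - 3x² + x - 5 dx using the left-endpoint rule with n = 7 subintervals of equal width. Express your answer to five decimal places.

-25.30612

Δx = (2 − (-0.5))/7 = 5/14.
Left endpoints: -0.5, -1/7, 3/14, 4/7, 13/14, 9/7, 23/14.
f(-0.5) = -5.875, f(-1/7) = -1782/343, f(3/14) = -13591/2744, f(4/7) = -2047/343, f(13/14) = -24861/2744, f(9/7) = -5162/343, f(23/14) = -67931/2744.
Sum = Δx · [f(-0.5) + f(-1/7) + f(3/14) + ...].
Sum ≈ -25.30612.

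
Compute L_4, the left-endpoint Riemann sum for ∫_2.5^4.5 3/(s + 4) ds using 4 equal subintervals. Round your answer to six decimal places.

0.832555

Δs = (4.5 − 2.5)/4 = 0.5.
Left endpoints: 2.5, 3, 3.5, 4.
f(2.5) = 6/13, f(3) = 3/7, f(3.5) = 0.4, f(4) = 0.375.
Sum = Δs · [f(2.5) + f(3) + f(3.5) + f(4)].
Sum ≈ 0.832555.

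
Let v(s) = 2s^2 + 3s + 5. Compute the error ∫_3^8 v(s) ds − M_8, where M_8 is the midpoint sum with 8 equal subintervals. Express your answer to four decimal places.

Exact integral: ∫_3^8 v(s) ds ≈ 430.833333.
M_8 = 430.5078125.
Error ≈ 430.833333 − 430.5078125 ≈ 0.3255.

0.3255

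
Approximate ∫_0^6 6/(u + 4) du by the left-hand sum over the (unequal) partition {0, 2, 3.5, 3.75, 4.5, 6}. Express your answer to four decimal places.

6.3395

Subinterval widths: 2, 1.5, 0.25, 0.75, 1.5.
Left endpoints: 0, 2, 3.5, 3.75, 4.5.
f(0) = 1.5, f(2) = 1, f(3.5) = 0.8, f(3.75) = 24/31, f(4.5) = 12/17.
Sum = Σ Δu_i · f(u_i).
Sum ≈ 6.3395.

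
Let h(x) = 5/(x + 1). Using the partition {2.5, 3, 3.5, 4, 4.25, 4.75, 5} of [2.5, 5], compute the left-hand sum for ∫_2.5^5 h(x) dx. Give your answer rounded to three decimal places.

2.838

Subinterval widths: 0.5, 0.5, 0.5, 0.25, 0.5, 0.25.
Left endpoints: 2.5, 3, 3.5, 4, 4.25, 4.75.
h(2.5) = 10/7, h(3) = 1.25, h(3.5) = 10/9, h(4) = 1, h(4.25) = 20/21, h(4.75) = 20/23.
Sum = Σ Δx_i · h(x_i).
Sum ≈ 2.838.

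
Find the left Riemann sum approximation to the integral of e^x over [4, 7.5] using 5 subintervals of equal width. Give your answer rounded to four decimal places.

1210.7598

Δx = (7.5 − 4)/5 = 0.7.
Left endpoints: 4, 4.7, 5.4, 6.1, 6.8.
f(4) ≈ 54.5982, f(4.7) ≈ 109.9472, f(5.4) ≈ 221.4064, f(6.1) ≈ 445.8578, f(6.8) ≈ 897.8473.
Sum = Δx · [f(4) + f(4.7) + f(5.4) + f(6.1) + f(6.8)].
Sum ≈ 1210.7598.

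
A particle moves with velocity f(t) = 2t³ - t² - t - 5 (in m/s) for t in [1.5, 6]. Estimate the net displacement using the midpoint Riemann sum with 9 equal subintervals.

Δt = (6 − 1.5)/9 = 0.5.
Midpoints: 1.75, 2.25, 2.75, 3.25, 3.75, 4.25, 4.75, 5.25, 5.75.
f(1.75) = 0.90625, f(2.25) = 10.46875, f(2.75) = 26.28125, f(3.25) = 49.84375, f(3.75) = 82.65625, f(4.25) = 126.21875, f(4.75) = 182.03125, f(5.25) = 251.59375, f(5.75) = 336.40625.
Sum = Δt · [f(1.75) + f(2.25) + f(2.75) + ...].
Sum = 533.203125.

533.203125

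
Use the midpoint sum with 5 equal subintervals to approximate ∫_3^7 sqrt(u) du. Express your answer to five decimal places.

Δu = (7 − 3)/5 = 0.8.
Midpoints: 3.4, 4.2, 5, 5.8, 6.6.
f(3.4) ≈ 1.84391, f(4.2) ≈ 2.04939, f(5) ≈ 2.23607, f(5.8) ≈ 2.40832, f(6.6) ≈ 2.56905.
Sum = Δu · [f(3.4) + f(4.2) + f(5) + f(5.8) + f(6.6)].
Sum ≈ 8.88539.

8.88539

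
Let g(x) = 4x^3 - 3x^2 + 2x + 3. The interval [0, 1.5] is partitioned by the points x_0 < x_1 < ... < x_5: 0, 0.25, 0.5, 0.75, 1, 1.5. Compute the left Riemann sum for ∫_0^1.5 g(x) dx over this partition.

Subinterval widths: 0.25, 0.25, 0.25, 0.25, 0.5.
Left endpoints: 0, 0.25, 0.5, 0.75, 1.
g(0) = 3, g(0.25) = 3.375, g(0.5) = 3.75, g(0.75) = 4.5, g(1) = 6.
Sum = Σ Δx_i · g(x_i).
Sum = 6.65625.

6.65625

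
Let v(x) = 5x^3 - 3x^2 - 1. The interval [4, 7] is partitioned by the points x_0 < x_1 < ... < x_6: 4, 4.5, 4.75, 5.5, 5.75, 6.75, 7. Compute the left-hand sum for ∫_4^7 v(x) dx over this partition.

Subinterval widths: 0.5, 0.25, 0.75, 0.25, 1, 0.25.
Left endpoints: 4, 4.5, 4.75, 5.5, 5.75, 6.75.
v(4) = 271, v(4.5) = 393.875, v(4.75) = 467.171875, v(5.5) = 740.125, v(5.75) = 850.359375, v(6.75) = 1400.046875.
Sum = Σ Δx_i · v(x_i).
Sum = 1969.75.

1969.75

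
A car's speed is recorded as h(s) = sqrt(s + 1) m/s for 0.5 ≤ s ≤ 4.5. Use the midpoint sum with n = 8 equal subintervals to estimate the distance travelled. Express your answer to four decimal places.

Δs = (4.5 − 0.5)/8 = 0.5.
Midpoints: 0.75, 1.25, 1.75, 2.25, 2.75, 3.25, 3.75, 4.25.
h(0.75) ≈ 1.3229, h(1.25) ≈ 1.5000, h(1.75) ≈ 1.6583, h(2.25) ≈ 1.8028, h(2.75) ≈ 1.9365, h(3.25) ≈ 2.0616, h(3.75) ≈ 2.1794, h(4.25) ≈ 2.2913.
Sum = Δs · [h(0.75) + h(1.25) + h(1.75) + ...].
Sum ≈ 7.3764.

7.3764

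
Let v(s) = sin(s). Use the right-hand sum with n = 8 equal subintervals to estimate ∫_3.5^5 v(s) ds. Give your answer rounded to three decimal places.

Δs = (5 − 3.5)/8 = 0.1875.
Right endpoints: 3.6875, 3.875, 4.0625, 4.25, 4.4375, 4.625, 4.8125, 5.
v(3.6875) ≈ -0.519, v(3.875) ≈ -0.669, v(4.0625) ≈ -0.796, v(4.25) ≈ -0.895, v(4.4375) ≈ -0.962, v(4.625) ≈ -0.996, v(4.8125) ≈ -0.995, v(5) ≈ -0.959.
Sum = Δs · [v(3.6875) + v(3.875) + v(4.0625) + ...].
Sum ≈ -1.274.

-1.274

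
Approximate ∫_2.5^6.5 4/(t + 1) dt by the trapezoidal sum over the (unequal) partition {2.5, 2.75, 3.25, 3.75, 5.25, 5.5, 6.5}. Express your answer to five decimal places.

3.06683

Subinterval widths: 0.25, 0.5, 0.5, 1.5, 0.25, 1.
f(2.5) = 8/7, f(2.75) = 16/15, f(3.25) = 16/17, f(3.75) = 16/19, f(5.25) = 0.64, f(5.5) = 8/13, f(6.5) = 8/15.
On each subinterval the trapezoid contributes (Δt_i/2)·[f(t_{i-1}) + f(t_i)].
Sum ≈ 3.06683.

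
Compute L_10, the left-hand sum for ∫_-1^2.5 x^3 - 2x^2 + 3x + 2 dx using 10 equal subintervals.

10.41578125

Δx = (2.5 − (-1))/10 = 0.35.
Left endpoints: -1, -0.65, -0.3, 0.05, 0.4, 0.75, 1.1, 1.45, 1.8, 2.15.
f(-1) = -4, f(-0.65) = -1.069625, f(-0.3) = 0.893, f(0.05) = 2.145125, f(0.4) = 2.944, f(0.75) = 3.546875, f(1.1) = 4.211, f(1.45) = 5.193625, f(1.8) = 6.752, f(2.15) = 9.143375.
Sum = Δx · [f(-1) + f(-0.65) + f(-0.3) + ...].
Sum = 10.41578125.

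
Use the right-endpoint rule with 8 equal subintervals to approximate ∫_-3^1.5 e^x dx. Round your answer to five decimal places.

5.79462

Δx = (1.5 − (-3))/8 = 0.5625.
Right endpoints: -2.4375, -1.875, -1.3125, -0.75, -0.1875, 0.375, 0.9375, 1.5.
f(-2.4375) ≈ 0.08738, f(-1.875) ≈ 0.15335, f(-1.3125) ≈ 0.26915, f(-0.75) ≈ 0.47237, f(-0.1875) ≈ 0.82903, f(0.375) ≈ 1.45499, f(0.9375) ≈ 2.55359, f(1.5) ≈ 4.48169.
Sum = Δx · [f(-2.4375) + f(-1.875) + f(-1.3125) + ...].
Sum ≈ 5.79462.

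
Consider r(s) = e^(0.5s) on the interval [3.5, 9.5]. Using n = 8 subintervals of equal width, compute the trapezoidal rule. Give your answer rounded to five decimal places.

Δs = (9.5 − 3.5)/8 = 0.75.
r(3.5) ≈ 5.75460, r(4.25) ≈ 8.37290, r(5) ≈ 12.18249, r(5.75) ≈ 17.72542, r(6.5) ≈ 25.79034, r(7.25) ≈ 37.52472, r(8) ≈ 54.59815, r(8.75) ≈ 79.43984, r(9.5) ≈ 115.58428.
T_8 = (Δs/2)·[r(s_0) + 2r(s_1) + ... + 2r(s_{7}) + r(s_8)].
Sum ≈ 222.22748.

222.22748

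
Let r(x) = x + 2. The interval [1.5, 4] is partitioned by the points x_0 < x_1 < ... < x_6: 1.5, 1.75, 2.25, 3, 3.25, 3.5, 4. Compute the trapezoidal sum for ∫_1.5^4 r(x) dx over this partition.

11.875

Subinterval widths: 0.25, 0.5, 0.75, 0.25, 0.25, 0.5.
r(1.5) = 3.5, r(1.75) = 3.75, r(2.25) = 4.25, r(3) = 5, r(3.25) = 5.25, r(3.5) = 5.5, r(4) = 6.
On each subinterval the trapezoid contributes (Δx_i/2)·[r(x_{i-1}) + r(x_i)].
Sum = 11.875.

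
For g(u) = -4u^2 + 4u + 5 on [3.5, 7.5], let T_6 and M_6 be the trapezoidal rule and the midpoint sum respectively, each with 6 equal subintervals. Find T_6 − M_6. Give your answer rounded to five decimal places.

T_6 ≈ -398.5185185.
M_6 ≈ -396.7407407.
T_6 − M_6 ≈ -1.77778.

-1.77778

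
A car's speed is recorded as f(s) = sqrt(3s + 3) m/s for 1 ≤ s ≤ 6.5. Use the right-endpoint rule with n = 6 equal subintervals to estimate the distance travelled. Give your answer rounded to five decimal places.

Δs = (6.5 − 1)/6 = 11/12.
Right endpoints: 23/12, 17/6, 3.75, 14/3, 67/12, 6.5.
f(23/12) ≈ 2.95804, f(17/6) ≈ 3.39116, f(3.75) ≈ 3.77492, f(14/3) ≈ 4.12311, f(67/12) ≈ 4.44410, f(6.5) ≈ 4.74342.
Sum = Δs · [f(23/12) + f(17/6) + f(3.75) + ...].
Sum ≈ 21.48185.

21.48185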